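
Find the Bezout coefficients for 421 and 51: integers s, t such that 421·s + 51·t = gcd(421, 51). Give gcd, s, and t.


Euclidean algorithm on (421, 51) — divide until remainder is 0:
  421 = 8 · 51 + 13
  51 = 3 · 13 + 12
  13 = 1 · 12 + 1
  12 = 12 · 1 + 0
gcd(421, 51) = 1.
Track Bezout coefficients alongside the remainders: start with r₀ = 421 = a·1 + b·0 (s = 1, t = 0) and r₁ = 51 = a·0 + b·1 (s = 0, t = 1); each new remainder r_{k+1} = r_{k-1} − q_k·r_k inherits s_{k+1} = s_{k-1} − q_k·s_k, t_{k+1} = t_{k-1} − q_k·t_k, so r_k = a·s_k + b·t_k at every step:
  q = 8: r = 13, s = 1 − 8·0 = 1, t = 0 − 8·1 = -8  (check: 421·1 + 51·(-8) = 13)
  q = 3: r = 12, s = 0 − 3·1 = -3, t = 1 − 3·(-8) = 25  (check: 421·(-3) + 51·25 = 12)
  q = 1: r = 1, s = 1 − 1·(-3) = 4, t = -8 − 1·25 = -33  (check: 421·4 + 51·(-33) = 1)
The row with r = 1 (the gcd) gives the Bezout coefficients s = 4, t = -33.
Result: 421 · (4) + 51 · (-33) = 1.

gcd(421, 51) = 1; s = 4, t = -33 (check: 421·4 + 51·(-33) = 1).


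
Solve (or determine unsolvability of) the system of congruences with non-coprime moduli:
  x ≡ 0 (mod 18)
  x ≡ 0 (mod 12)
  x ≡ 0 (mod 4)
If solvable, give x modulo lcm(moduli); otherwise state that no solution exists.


Moduli 18, 12, 4 are not pairwise coprime, so CRT works modulo lcm(m_i) when all pairwise compatibility conditions hold.
Pairwise compatibility: gcd(m_i, m_j) must divide a_i - a_j for every pair.
Merge one congruence at a time:
  Start: x ≡ 0 (mod 18).
  Combine with x ≡ 0 (mod 12): gcd(18, 12) = 6; 0 - 0 = 0, which IS divisible by 6, so compatible.
    Write x = 0 + 18·t and substitute into x ≡ 0 (mod 12): 18·t ≡ 0 − 0 = 0 (mod 12).
    Divide the congruence (and modulus) by g = 6: 3·t ≡ 0 (mod 2).
    Reduce coefficients mod 2: 1·t ≡ 0 (mod 2).
    So t ≡ 0 (mod 2).
    Then x = 0 + 18·0 = 0, valid modulo lcm(18, 12) = 36: x ≡ 0 (mod 36).
  Combine with x ≡ 0 (mod 4): gcd(36, 4) = 4; 0 - 0 = 0, which IS divisible by 4, so compatible.
    Write x = 0 + 36·t and substitute into x ≡ 0 (mod 4): 36·t ≡ 0 − 0 = 0 (mod 4).
    Divide the congruence (and modulus) by g = 4: 9·t ≡ 0 (mod 1).
    Modulo 1 every t works; take t = 0.
    Then x = 0 + 36·0 = 0, valid modulo lcm(36, 4) = 36: x ≡ 0 (mod 36).
Verify: 0 mod 18 = 0, 0 mod 12 = 0, 0 mod 4 = 0.

x ≡ 0 (mod 36).


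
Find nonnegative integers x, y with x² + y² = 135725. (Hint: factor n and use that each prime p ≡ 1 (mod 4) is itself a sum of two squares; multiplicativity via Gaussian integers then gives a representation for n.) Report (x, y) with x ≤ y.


Step 1: Factor n = 135725 = 5^2 · 61 · 89.
Step 2: Check the mod-4 condition on each prime factor: 5 ≡ 1 (mod 4), exponent 2; 61 ≡ 1 (mod 4), exponent 1; 89 ≡ 1 (mod 4), exponent 1.
All primes ≡ 3 (mod 4) appear to even exponent (or don't appear), so by the two-squares theorem n IS expressible as a sum of two squares.
Step 3: Build a representation. Group n = k² · m with k = 5 and m = 61 · 89 = 5429 (a product of primes ≡ 1 (mod 4)); a representation of m scales to one of n via (k·x)² + (k·y)² = k²(x² + y²). Each prime p ≡ 1 (mod 4) is itself a sum of two squares; find a² by testing p − a² for a perfect square:
  61: 61 − 1² = 60, 61 − 2² = 57, 61 − 3² = 52, 61 − 4² = 45, 61 − 5² = 36 = 6² ⇒ 61 = 5² + 6².
  89: 89 − 1² = 88, 89 − 2² = 85, 89 − 3² = 80, 89 − 4² = 73, 89 − 5² = 64 = 8² ⇒ 89 = 5² + 8².
  Combine using the Brahmagupta–Fibonacci identity (a² + b²)(c² + d²) = (ac − bd)² + (ad + bc)² = (ac + bd)² + (ad − bc)²:
  61 · 89 = 5429: from (5² + 6²)(5² + 8²), take (5·5 − 6·8, 5·8 + 6·5) = (25 − 48, 40 + 30) = (-23, 70); dropping signs (only squares matter) gives (23, 70); check 23² + 70² = 529 + 4900 = 5429 ✓.
  Scale by k = 5: (5·23, 5·70) = (115, 350).
Step 4: Order so x ≤ y and verify: 115² + 350² = 13225 + 122500 = 135725 = n. ✓

n = 135725 = 115² + 350² (one valid representation with x ≤ y).


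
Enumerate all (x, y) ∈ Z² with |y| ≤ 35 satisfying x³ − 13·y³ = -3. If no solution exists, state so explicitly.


The equation is x³ - 13y³ = -3. For fixed y, x³ = 13·y³ − 3, so a solution requires the RHS to be a perfect cube.
Strategy: iterate y from -35 to 35, compute RHS = 13·y³ − 3, and check whether it is a (positive or negative) perfect cube.
Check small values of y:
  y = 0: RHS = -3 is not a perfect cube.
  y = 1: RHS = 10 is not a perfect cube.
  y = -1: RHS = -16 is not a perfect cube.
  y = 2: RHS = 101 is not a perfect cube.
  y = -2: RHS = -107 is not a perfect cube.
  y = 3: RHS = 348 is not a perfect cube.
  y = -3: RHS = -354 is not a perfect cube.
Continuing the search up to |y| = 35 finds no solutions either.
No (x, y) in the scanned range satisfies the equation.

No integer solutions with |y| ≤ 35.


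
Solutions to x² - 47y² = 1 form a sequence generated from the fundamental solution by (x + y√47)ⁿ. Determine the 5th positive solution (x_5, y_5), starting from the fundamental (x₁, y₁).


Step 1: Find the fundamental solution (x₁, y₁) of x² - 47y² = 1.
  Expand √47 as a continued fraction. a₀ = ⌊√47⌋ = 6; iterate m_{k+1} = d_k·a_k − m_k, d_{k+1} = (47 − m_{k+1}²)/d_k, a_{k+1} = ⌊(a₀ + m_{k+1})/d_{k+1}⌋ (starting m₀ = 0, d₀ = 1), with convergents p_k = a_k·p_{k-1} + p_{k-2}, q_k = a_k·q_{k-1} + q_{k-2} (p₋₁ = 1, q₋₁ = 0):
  k = 0: a₀ = 6; p₀/q₀ = 6/1; p₀² − 47·q₀² = 36 − 47 = -11.
  k = 1: m = 6, d = 11, a = ⌊(6 + 6)/11⌋ = 1; p/q = (1·6 + 1)/(1·1 + 0) = 7/1; p² − 47·q² = 49 − 47 = 2.
  k = 2: m = 5, d = 2, a = ⌊(6 + 5)/2⌋ = 5; p/q = (5·7 + 6)/(5·1 + 1) = 41/6; p² − 47·q² = 1681 − 1692 = -11.
  k = 3: m = 5, d = 11, a = ⌊(6 + 5)/11⌋ = 1; p/q = (1·41 + 7)/(1·6 + 1) = 48/7; p² − 47·q² = 2304 − 2303 = 1.
  The first convergent with p² − 47·q² = 1 gives the fundamental solution (x₁, y₁) = (48, 7).
Step 2: Apply the recurrence (x_{n+1}, y_{n+1}) = (x₁x_n + 47y₁y_n, x₁y_n + y₁x_n) repeatedly.
  From (x_1, y_1) = (48, 7): x_2 = 48·48 + 47·7·7 = 4607; y_2 = 48·7 + 7·48 = 672.
  From (x_2, y_2) = (4607, 672): x_3 = 48·4607 + 47·7·672 = 442224; y_3 = 48·672 + 7·4607 = 64505.
  From (x_3, y_3) = (442224, 64505): x_4 = 48·442224 + 47·7·64505 = 42448897; y_4 = 48·64505 + 7·442224 = 6191808.
  From (x_4, y_4) = (42448897, 6191808): x_5 = 48·42448897 + 47·7·6191808 = 4074651888; y_5 = 48·6191808 + 7·42448897 = 594349063.
Step 3: Verify x_5² - 47·y_5² = 16602788008381964544 - 16602788008381964543 = 1 (should be 1). ✓

(x_1, y_1) = (48, 7); (x_5, y_5) = (4074651888, 594349063).


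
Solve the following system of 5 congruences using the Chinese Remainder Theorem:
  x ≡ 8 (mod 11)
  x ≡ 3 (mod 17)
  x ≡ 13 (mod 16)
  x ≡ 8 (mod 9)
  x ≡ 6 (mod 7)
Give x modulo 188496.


Product of moduli M = 11 · 17 · 16 · 9 · 7 = 188496.
Merge one congruence at a time:
  Start: x ≡ 8 (mod 11).
  Combine with x ≡ 3 (mod 17); new modulus lcm = 187.
    Write x = 8 + 11·t and substitute into x ≡ 3 (mod 17): 11·t ≡ 3 − 8 = -5 (mod 17).
    Reduce coefficients mod 17: 11·t ≡ 12 (mod 17).
    The inverse of 11 mod 17 is 14 (since 11·14 = 154 = 9·17 + 1), so t ≡ 14·12 = 168 ≡ 15 (mod 17).
    Then x = 8 + 11·15 = 173, valid modulo lcm(11, 17) = 187: x ≡ 173 (mod 187).
  Combine with x ≡ 13 (mod 16); new modulus lcm = 2992.
    Write x = 173 + 187·t and substitute into x ≡ 13 (mod 16): 187·t ≡ 13 − 173 = -160 (mod 16).
    Reduce coefficients mod 16: 11·t ≡ 0 (mod 16).
    The inverse of 11 mod 16 is 3 (since 11·3 = 33 = 2·16 + 1), so t ≡ 3·0 = 0 ≡ 0 (mod 16).
    Then x = 173 + 187·0 = 173, valid modulo lcm(187, 16) = 2992: x ≡ 173 (mod 2992).
  Combine with x ≡ 8 (mod 9); new modulus lcm = 26928.
    Write x = 173 + 2992·t and substitute into x ≡ 8 (mod 9): 2992·t ≡ 8 − 173 = -165 (mod 9).
    Reduce coefficients mod 9: 4·t ≡ 6 (mod 9).
    The inverse of 4 mod 9 is 7 (since 4·7 = 28 = 3·9 + 1), so t ≡ 7·6 = 42 ≡ 6 (mod 9).
    Then x = 173 + 2992·6 = 18125, valid modulo lcm(2992, 9) = 26928: x ≡ 18125 (mod 26928).
  Combine with x ≡ 6 (mod 7); new modulus lcm = 188496.
    Write x = 18125 + 26928·t and substitute into x ≡ 6 (mod 7): 26928·t ≡ 6 − 18125 = -18119 (mod 7).
    Reduce coefficients mod 7: 6·t ≡ 4 (mod 7).
    The inverse of 6 mod 7 is 6 (since 6·6 = 36 = 5·7 + 1), so t ≡ 6·4 = 24 ≡ 3 (mod 7).
    Then x = 18125 + 26928·3 = 98909, valid modulo lcm(26928, 7) = 188496: x ≡ 98909 (mod 188496).
Verify against each original: 98909 mod 11 = 8, 98909 mod 17 = 3, 98909 mod 16 = 13, 98909 mod 9 = 8, 98909 mod 7 = 6.

x ≡ 98909 (mod 188496).


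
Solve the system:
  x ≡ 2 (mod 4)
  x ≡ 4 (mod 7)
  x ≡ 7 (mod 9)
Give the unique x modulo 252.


Moduli 4, 7, 9 are pairwise coprime; by CRT there is a unique solution modulo M = 4 · 7 · 9 = 252.
Solve pairwise, accumulating the modulus:
  Start with x ≡ 2 (mod 4).
  Combine with x ≡ 4 (mod 7): since gcd(4, 7) = 1, we get a unique residue mod 28.
    Write x = 2 + 4·t and substitute into x ≡ 4 (mod 7): 4·t ≡ 4 − 2 = 2 (mod 7).
    The inverse of 4 mod 7 is 2 (since 4·2 = 8 = 1·7 + 1), so t ≡ 2·2 = 4 ≡ 4 (mod 7).
    Then x = 2 + 4·4 = 18, valid modulo lcm(4, 7) = 28: x ≡ 18 (mod 28).
  Combine with x ≡ 7 (mod 9): since gcd(28, 9) = 1, we get a unique residue mod 252.
    Write x = 18 + 28·t and substitute into x ≡ 7 (mod 9): 28·t ≡ 7 − 18 = -11 (mod 9).
    Reduce coefficients mod 9: 1·t ≡ 7 (mod 9).
    So t ≡ 7 (mod 9).
    Then x = 18 + 28·7 = 214, valid modulo lcm(28, 9) = 252: x ≡ 214 (mod 252).
Verify: 214 mod 4 = 2 ✓, 214 mod 7 = 4 ✓, 214 mod 9 = 7 ✓.

x ≡ 214 (mod 252).


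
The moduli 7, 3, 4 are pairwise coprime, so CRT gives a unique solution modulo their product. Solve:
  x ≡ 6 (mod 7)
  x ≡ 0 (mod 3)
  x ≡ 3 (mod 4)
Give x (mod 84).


Moduli 7, 3, 4 are pairwise coprime; by CRT there is a unique solution modulo M = 7 · 3 · 4 = 84.
Solve pairwise, accumulating the modulus:
  Start with x ≡ 6 (mod 7).
  Combine with x ≡ 0 (mod 3): since gcd(7, 3) = 1, we get a unique residue mod 21.
    Write x = 6 + 7·t and substitute into x ≡ 0 (mod 3): 7·t ≡ 0 − 6 = -6 (mod 3).
    Reduce coefficients mod 3: 1·t ≡ 0 (mod 3).
    So t ≡ 0 (mod 3).
    Then x = 6 + 7·0 = 6, valid modulo lcm(7, 3) = 21: x ≡ 6 (mod 21).
  Combine with x ≡ 3 (mod 4): since gcd(21, 4) = 1, we get a unique residue mod 84.
    Write x = 6 + 21·t and substitute into x ≡ 3 (mod 4): 21·t ≡ 3 − 6 = -3 (mod 4).
    Reduce coefficients mod 4: 1·t ≡ 1 (mod 4).
    So t ≡ 1 (mod 4).
    Then x = 6 + 21·1 = 27, valid modulo lcm(21, 4) = 84: x ≡ 27 (mod 84).
Verify: 27 mod 7 = 6 ✓, 27 mod 3 = 0 ✓, 27 mod 4 = 3 ✓.

x ≡ 27 (mod 84).


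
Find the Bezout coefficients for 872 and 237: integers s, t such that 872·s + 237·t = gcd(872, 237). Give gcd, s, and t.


Euclidean algorithm on (872, 237) — divide until remainder is 0:
  872 = 3 · 237 + 161
  237 = 1 · 161 + 76
  161 = 2 · 76 + 9
  76 = 8 · 9 + 4
  9 = 2 · 4 + 1
  4 = 4 · 1 + 0
gcd(872, 237) = 1.
Track Bezout coefficients alongside the remainders: start with r₀ = 872 = a·1 + b·0 (s = 1, t = 0) and r₁ = 237 = a·0 + b·1 (s = 0, t = 1); each new remainder r_{k+1} = r_{k-1} − q_k·r_k inherits s_{k+1} = s_{k-1} − q_k·s_k, t_{k+1} = t_{k-1} − q_k·t_k, so r_k = a·s_k + b·t_k at every step:
  q = 3: r = 161, s = 1 − 3·0 = 1, t = 0 − 3·1 = -3  (check: 872·1 + 237·(-3) = 161)
  q = 1: r = 76, s = 0 − 1·1 = -1, t = 1 − 1·(-3) = 4  (check: 872·(-1) + 237·4 = 76)
  q = 2: r = 9, s = 1 − 2·(-1) = 3, t = -3 − 2·4 = -11  (check: 872·3 + 237·(-11) = 9)
  q = 8: r = 4, s = -1 − 8·3 = -25, t = 4 − 8·(-11) = 92  (check: 872·(-25) + 237·92 = 4)
  q = 2: r = 1, s = 3 − 2·(-25) = 53, t = -11 − 2·92 = -195  (check: 872·53 + 237·(-195) = 1)
The row with r = 1 (the gcd) gives the Bezout coefficients s = 53, t = -195.
Result: 872 · (53) + 237 · (-195) = 1.

gcd(872, 237) = 1; s = 53, t = -195 (check: 872·53 + 237·(-195) = 1).


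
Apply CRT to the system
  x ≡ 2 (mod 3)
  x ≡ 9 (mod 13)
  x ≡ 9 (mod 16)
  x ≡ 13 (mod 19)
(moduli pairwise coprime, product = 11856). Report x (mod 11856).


Product of moduli M = 3 · 13 · 16 · 19 = 11856.
Merge one congruence at a time:
  Start: x ≡ 2 (mod 3).
  Combine with x ≡ 9 (mod 13); new modulus lcm = 39.
    Write x = 2 + 3·t and substitute into x ≡ 9 (mod 13): 3·t ≡ 9 − 2 = 7 (mod 13).
    The inverse of 3 mod 13 is 9 (since 3·9 = 27 = 2·13 + 1), so t ≡ 9·7 = 63 ≡ 11 (mod 13).
    Then x = 2 + 3·11 = 35, valid modulo lcm(3, 13) = 39: x ≡ 35 (mod 39).
  Combine with x ≡ 9 (mod 16); new modulus lcm = 624.
    Write x = 35 + 39·t and substitute into x ≡ 9 (mod 16): 39·t ≡ 9 − 35 = -26 (mod 16).
    Reduce coefficients mod 16: 7·t ≡ 6 (mod 16).
    The inverse of 7 mod 16 is 7 (since 7·7 = 49 = 3·16 + 1), so t ≡ 7·6 = 42 ≡ 10 (mod 16).
    Then x = 35 + 39·10 = 425, valid modulo lcm(39, 16) = 624: x ≡ 425 (mod 624).
  Combine with x ≡ 13 (mod 19); new modulus lcm = 11856.
    Write x = 425 + 624·t and substitute into x ≡ 13 (mod 19): 624·t ≡ 13 − 425 = -412 (mod 19).
    Reduce coefficients mod 19: 16·t ≡ 6 (mod 19).
    The inverse of 16 mod 19 is 6 (since 16·6 = 96 = 5·19 + 1), so t ≡ 6·6 = 36 ≡ 17 (mod 19).
    Then x = 425 + 624·17 = 11033, valid modulo lcm(624, 19) = 11856: x ≡ 11033 (mod 11856).
Verify against each original: 11033 mod 3 = 2, 11033 mod 13 = 9, 11033 mod 16 = 9, 11033 mod 19 = 13.

x ≡ 11033 (mod 11856).


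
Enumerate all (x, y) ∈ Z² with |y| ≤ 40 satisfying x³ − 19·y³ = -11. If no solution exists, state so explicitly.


The equation is x³ - 19y³ = -11. For fixed y, x³ = 19·y³ − 11, so a solution requires the RHS to be a perfect cube.
Strategy: iterate y from -40 to 40, compute RHS = 19·y³ − 11, and check whether it is a (positive or negative) perfect cube.
Check small values of y:
  y = 0: RHS = -11 is not a perfect cube.
  y = 1: RHS = 8 = (2)³ ⇒ x = 2 works.
  y = -1: RHS = -30 is not a perfect cube.
  y = 2: RHS = 141 is not a perfect cube.
  y = -2: RHS = -163 is not a perfect cube.
  y = 3: RHS = 502 is not a perfect cube.
  y = -3: RHS = -524 is not a perfect cube.
Continuing the search up to |y| = 40 finds no further solutions beyond those listed.
Collected solutions: (2, 1).

Solutions (with |y| ≤ 40): (2, 1).


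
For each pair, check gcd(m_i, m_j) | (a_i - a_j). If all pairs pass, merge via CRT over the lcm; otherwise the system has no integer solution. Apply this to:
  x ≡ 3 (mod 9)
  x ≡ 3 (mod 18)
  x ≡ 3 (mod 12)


Moduli 9, 18, 12 are not pairwise coprime, so CRT works modulo lcm(m_i) when all pairwise compatibility conditions hold.
Pairwise compatibility: gcd(m_i, m_j) must divide a_i - a_j for every pair.
Merge one congruence at a time:
  Start: x ≡ 3 (mod 9).
  Combine with x ≡ 3 (mod 18): gcd(9, 18) = 9; 3 - 3 = 0, which IS divisible by 9, so compatible.
    Write x = 3 + 9·t and substitute into x ≡ 3 (mod 18): 9·t ≡ 3 − 3 = 0 (mod 18).
    Divide the congruence (and modulus) by g = 9: 1·t ≡ 0 (mod 2).
    So t ≡ 0 (mod 2).
    Then x = 3 + 9·0 = 3, valid modulo lcm(9, 18) = 18: x ≡ 3 (mod 18).
  Combine with x ≡ 3 (mod 12): gcd(18, 12) = 6; 3 - 3 = 0, which IS divisible by 6, so compatible.
    Write x = 3 + 18·t and substitute into x ≡ 3 (mod 12): 18·t ≡ 3 − 3 = 0 (mod 12).
    Divide the congruence (and modulus) by g = 6: 3·t ≡ 0 (mod 2).
    Reduce coefficients mod 2: 1·t ≡ 0 (mod 2).
    So t ≡ 0 (mod 2).
    Then x = 3 + 18·0 = 3, valid modulo lcm(18, 12) = 36: x ≡ 3 (mod 36).
Verify: 3 mod 9 = 3, 3 mod 18 = 3, 3 mod 12 = 3.

x ≡ 3 (mod 36).


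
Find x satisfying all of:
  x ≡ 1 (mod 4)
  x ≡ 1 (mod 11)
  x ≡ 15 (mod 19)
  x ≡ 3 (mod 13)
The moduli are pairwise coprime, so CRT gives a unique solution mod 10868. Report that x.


Product of moduli M = 4 · 11 · 19 · 13 = 10868.
Merge one congruence at a time:
  Start: x ≡ 1 (mod 4).
  Combine with x ≡ 1 (mod 11); new modulus lcm = 44.
    Write x = 1 + 4·t and substitute into x ≡ 1 (mod 11): 4·t ≡ 1 − 1 = 0 (mod 11).
    The inverse of 4 mod 11 is 3 (since 4·3 = 12 = 1·11 + 1), so t ≡ 3·0 = 0 ≡ 0 (mod 11).
    Then x = 1 + 4·0 = 1, valid modulo lcm(4, 11) = 44: x ≡ 1 (mod 44).
  Combine with x ≡ 15 (mod 19); new modulus lcm = 836.
    Write x = 1 + 44·t and substitute into x ≡ 15 (mod 19): 44·t ≡ 15 − 1 = 14 (mod 19).
    Reduce coefficients mod 19: 6·t ≡ 14 (mod 19).
    The inverse of 6 mod 19 is 16 (since 6·16 = 96 = 5·19 + 1), so t ≡ 16·14 = 224 ≡ 15 (mod 19).
    Then x = 1 + 44·15 = 661, valid modulo lcm(44, 19) = 836: x ≡ 661 (mod 836).
  Combine with x ≡ 3 (mod 13); new modulus lcm = 10868.
    Write x = 661 + 836·t and substitute into x ≡ 3 (mod 13): 836·t ≡ 3 − 661 = -658 (mod 13).
    Reduce coefficients mod 13: 4·t ≡ 5 (mod 13).
    The inverse of 4 mod 13 is 10 (since 4·10 = 40 = 3·13 + 1), so t ≡ 10·5 = 50 ≡ 11 (mod 13).
    Then x = 661 + 836·11 = 9857, valid modulo lcm(836, 13) = 10868: x ≡ 9857 (mod 10868).
Verify against each original: 9857 mod 4 = 1, 9857 mod 11 = 1, 9857 mod 19 = 15, 9857 mod 13 = 3.

x ≡ 9857 (mod 10868).


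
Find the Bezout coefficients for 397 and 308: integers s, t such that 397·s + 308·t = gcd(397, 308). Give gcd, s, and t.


Euclidean algorithm on (397, 308) — divide until remainder is 0:
  397 = 1 · 308 + 89
  308 = 3 · 89 + 41
  89 = 2 · 41 + 7
  41 = 5 · 7 + 6
  7 = 1 · 6 + 1
  6 = 6 · 1 + 0
gcd(397, 308) = 1.
Track Bezout coefficients alongside the remainders: start with r₀ = 397 = a·1 + b·0 (s = 1, t = 0) and r₁ = 308 = a·0 + b·1 (s = 0, t = 1); each new remainder r_{k+1} = r_{k-1} − q_k·r_k inherits s_{k+1} = s_{k-1} − q_k·s_k, t_{k+1} = t_{k-1} − q_k·t_k, so r_k = a·s_k + b·t_k at every step:
  q = 1: r = 89, s = 1 − 1·0 = 1, t = 0 − 1·1 = -1  (check: 397·1 + 308·(-1) = 89)
  q = 3: r = 41, s = 0 − 3·1 = -3, t = 1 − 3·(-1) = 4  (check: 397·(-3) + 308·4 = 41)
  q = 2: r = 7, s = 1 − 2·(-3) = 7, t = -1 − 2·4 = -9  (check: 397·7 + 308·(-9) = 7)
  q = 5: r = 6, s = -3 − 5·7 = -38, t = 4 − 5·(-9) = 49  (check: 397·(-38) + 308·49 = 6)
  q = 1: r = 1, s = 7 − 1·(-38) = 45, t = -9 − 1·49 = -58  (check: 397·45 + 308·(-58) = 1)
The row with r = 1 (the gcd) gives the Bezout coefficients s = 45, t = -58.
Result: 397 · (45) + 308 · (-58) = 1.

gcd(397, 308) = 1; s = 45, t = -58 (check: 397·45 + 308·(-58) = 1).


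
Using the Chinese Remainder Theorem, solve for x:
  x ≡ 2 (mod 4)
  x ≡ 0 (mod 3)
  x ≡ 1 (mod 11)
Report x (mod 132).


Moduli 4, 3, 11 are pairwise coprime; by CRT there is a unique solution modulo M = 4 · 3 · 11 = 132.
Solve pairwise, accumulating the modulus:
  Start with x ≡ 2 (mod 4).
  Combine with x ≡ 0 (mod 3): since gcd(4, 3) = 1, we get a unique residue mod 12.
    Write x = 2 + 4·t and substitute into x ≡ 0 (mod 3): 4·t ≡ 0 − 2 = -2 (mod 3).
    Reduce coefficients mod 3: 1·t ≡ 1 (mod 3).
    So t ≡ 1 (mod 3).
    Then x = 2 + 4·1 = 6, valid modulo lcm(4, 3) = 12: x ≡ 6 (mod 12).
  Combine with x ≡ 1 (mod 11): since gcd(12, 11) = 1, we get a unique residue mod 132.
    Write x = 6 + 12·t and substitute into x ≡ 1 (mod 11): 12·t ≡ 1 − 6 = -5 (mod 11).
    Reduce coefficients mod 11: 1·t ≡ 6 (mod 11).
    So t ≡ 6 (mod 11).
    Then x = 6 + 12·6 = 78, valid modulo lcm(12, 11) = 132: x ≡ 78 (mod 132).
Verify: 78 mod 4 = 2 ✓, 78 mod 3 = 0 ✓, 78 mod 11 = 1 ✓.

x ≡ 78 (mod 132).


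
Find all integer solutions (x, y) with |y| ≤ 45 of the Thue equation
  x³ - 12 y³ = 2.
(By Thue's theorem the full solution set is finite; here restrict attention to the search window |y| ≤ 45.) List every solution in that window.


The equation is x³ - 12y³ = 2. For fixed y, x³ = 12·y³ + 2, so a solution requires the RHS to be a perfect cube.
Strategy: iterate y from -45 to 45, compute RHS = 12·y³ + 2, and check whether it is a (positive or negative) perfect cube.
Check small values of y:
  y = 0: RHS = 2 is not a perfect cube.
  y = 1: RHS = 14 is not a perfect cube.
  y = -1: RHS = -10 is not a perfect cube.
  y = 2: RHS = 98 is not a perfect cube.
  y = -2: RHS = -94 is not a perfect cube.
  y = 3: RHS = 326 is not a perfect cube.
  y = -3: RHS = -322 is not a perfect cube.
Continuing the search up to |y| = 45 finds no solutions either.
No (x, y) in the scanned range satisfies the equation.

No integer solutions with |y| ≤ 45.


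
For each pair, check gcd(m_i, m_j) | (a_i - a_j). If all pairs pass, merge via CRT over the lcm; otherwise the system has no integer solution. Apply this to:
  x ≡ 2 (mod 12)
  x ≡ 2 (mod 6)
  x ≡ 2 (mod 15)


Moduli 12, 6, 15 are not pairwise coprime, so CRT works modulo lcm(m_i) when all pairwise compatibility conditions hold.
Pairwise compatibility: gcd(m_i, m_j) must divide a_i - a_j for every pair.
Merge one congruence at a time:
  Start: x ≡ 2 (mod 12).
  Combine with x ≡ 2 (mod 6): gcd(12, 6) = 6; 2 - 2 = 0, which IS divisible by 6, so compatible.
    Write x = 2 + 12·t and substitute into x ≡ 2 (mod 6): 12·t ≡ 2 − 2 = 0 (mod 6).
    Divide the congruence (and modulus) by g = 6: 2·t ≡ 0 (mod 1).
    Modulo 1 every t works; take t = 0.
    Then x = 2 + 12·0 = 2, valid modulo lcm(12, 6) = 12: x ≡ 2 (mod 12).
  Combine with x ≡ 2 (mod 15): gcd(12, 15) = 3; 2 - 2 = 0, which IS divisible by 3, so compatible.
    Write x = 2 + 12·t and substitute into x ≡ 2 (mod 15): 12·t ≡ 2 − 2 = 0 (mod 15).
    Divide the congruence (and modulus) by g = 3: 4·t ≡ 0 (mod 5).
    The inverse of 4 mod 5 is 4 (since 4·4 = 16 = 3·5 + 1), so t ≡ 4·0 = 0 ≡ 0 (mod 5).
    Then x = 2 + 12·0 = 2, valid modulo lcm(12, 15) = 60: x ≡ 2 (mod 60).
Verify: 2 mod 12 = 2, 2 mod 6 = 2, 2 mod 15 = 2.

x ≡ 2 (mod 60).


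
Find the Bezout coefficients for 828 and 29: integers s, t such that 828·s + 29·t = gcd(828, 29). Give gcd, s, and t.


Euclidean algorithm on (828, 29) — divide until remainder is 0:
  828 = 28 · 29 + 16
  29 = 1 · 16 + 13
  16 = 1 · 13 + 3
  13 = 4 · 3 + 1
  3 = 3 · 1 + 0
gcd(828, 29) = 1.
Track Bezout coefficients alongside the remainders: start with r₀ = 828 = a·1 + b·0 (s = 1, t = 0) and r₁ = 29 = a·0 + b·1 (s = 0, t = 1); each new remainder r_{k+1} = r_{k-1} − q_k·r_k inherits s_{k+1} = s_{k-1} − q_k·s_k, t_{k+1} = t_{k-1} − q_k·t_k, so r_k = a·s_k + b·t_k at every step:
  q = 28: r = 16, s = 1 − 28·0 = 1, t = 0 − 28·1 = -28  (check: 828·1 + 29·(-28) = 16)
  q = 1: r = 13, s = 0 − 1·1 = -1, t = 1 − 1·(-28) = 29  (check: 828·(-1) + 29·29 = 13)
  q = 1: r = 3, s = 1 − 1·(-1) = 2, t = -28 − 1·29 = -57  (check: 828·2 + 29·(-57) = 3)
  q = 4: r = 1, s = -1 − 4·2 = -9, t = 29 − 4·(-57) = 257  (check: 828·(-9) + 29·257 = 1)
The row with r = 1 (the gcd) gives the Bezout coefficients s = -9, t = 257.
Result: 828 · (-9) + 29 · (257) = 1.

gcd(828, 29) = 1; s = -9, t = 257 (check: 828·(-9) + 29·257 = 1).


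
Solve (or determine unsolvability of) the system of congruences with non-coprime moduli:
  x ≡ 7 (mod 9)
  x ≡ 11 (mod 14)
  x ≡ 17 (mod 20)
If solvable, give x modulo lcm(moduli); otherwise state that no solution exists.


Moduli 9, 14, 20 are not pairwise coprime, so CRT works modulo lcm(m_i) when all pairwise compatibility conditions hold.
Pairwise compatibility: gcd(m_i, m_j) must divide a_i - a_j for every pair.
Merge one congruence at a time:
  Start: x ≡ 7 (mod 9).
  Combine with x ≡ 11 (mod 14): gcd(9, 14) = 1; 11 - 7 = 4, which IS divisible by 1, so compatible.
    Write x = 7 + 9·t and substitute into x ≡ 11 (mod 14): 9·t ≡ 11 − 7 = 4 (mod 14).
    The inverse of 9 mod 14 is 11 (since 9·11 = 99 = 7·14 + 1), so t ≡ 11·4 = 44 ≡ 2 (mod 14).
    Then x = 7 + 9·2 = 25, valid modulo lcm(9, 14) = 126: x ≡ 25 (mod 126).
  Combine with x ≡ 17 (mod 20): gcd(126, 20) = 2; 17 - 25 = -8, which IS divisible by 2, so compatible.
    Write x = 25 + 126·t and substitute into x ≡ 17 (mod 20): 126·t ≡ 17 − 25 = -8 (mod 20).
    Divide the congruence (and modulus) by g = 2: 63·t ≡ -4 (mod 10).
    Reduce coefficients mod 10: 3·t ≡ 6 (mod 10).
    The inverse of 3 mod 10 is 7 (since 3·7 = 21 = 2·10 + 1), so t ≡ 7·6 = 42 ≡ 2 (mod 10).
    Then x = 25 + 126·2 = 277, valid modulo lcm(126, 20) = 1260: x ≡ 277 (mod 1260).
Verify: 277 mod 9 = 7, 277 mod 14 = 11, 277 mod 20 = 17.

x ≡ 277 (mod 1260).


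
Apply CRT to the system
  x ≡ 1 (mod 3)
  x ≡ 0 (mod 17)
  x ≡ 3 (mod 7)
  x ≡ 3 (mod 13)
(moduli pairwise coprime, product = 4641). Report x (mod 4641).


Product of moduli M = 3 · 17 · 7 · 13 = 4641.
Merge one congruence at a time:
  Start: x ≡ 1 (mod 3).
  Combine with x ≡ 0 (mod 17); new modulus lcm = 51.
    Write x = 1 + 3·t and substitute into x ≡ 0 (mod 17): 3·t ≡ 0 − 1 = -1 (mod 17).
    Reduce coefficients mod 17: 3·t ≡ 16 (mod 17).
    The inverse of 3 mod 17 is 6 (since 3·6 = 18 = 1·17 + 1), so t ≡ 6·16 = 96 ≡ 11 (mod 17).
    Then x = 1 + 3·11 = 34, valid modulo lcm(3, 17) = 51: x ≡ 34 (mod 51).
  Combine with x ≡ 3 (mod 7); new modulus lcm = 357.
    Write x = 34 + 51·t and substitute into x ≡ 3 (mod 7): 51·t ≡ 3 − 34 = -31 (mod 7).
    Reduce coefficients mod 7: 2·t ≡ 4 (mod 7).
    The inverse of 2 mod 7 is 4 (since 2·4 = 8 = 1·7 + 1), so t ≡ 4·4 = 16 ≡ 2 (mod 7).
    Then x = 34 + 51·2 = 136, valid modulo lcm(51, 7) = 357: x ≡ 136 (mod 357).
  Combine with x ≡ 3 (mod 13); new modulus lcm = 4641.
    Write x = 136 + 357·t and substitute into x ≡ 3 (mod 13): 357·t ≡ 3 − 136 = -133 (mod 13).
    Reduce coefficients mod 13: 6·t ≡ 10 (mod 13).
    The inverse of 6 mod 13 is 11 (since 6·11 = 66 = 5·13 + 1), so t ≡ 11·10 = 110 ≡ 6 (mod 13).
    Then x = 136 + 357·6 = 2278, valid modulo lcm(357, 13) = 4641: x ≡ 2278 (mod 4641).
Verify against each original: 2278 mod 3 = 1, 2278 mod 17 = 0, 2278 mod 7 = 3, 2278 mod 13 = 3.

x ≡ 2278 (mod 4641).


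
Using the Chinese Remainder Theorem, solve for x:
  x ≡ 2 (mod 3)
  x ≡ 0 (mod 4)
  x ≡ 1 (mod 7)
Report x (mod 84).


Moduli 3, 4, 7 are pairwise coprime; by CRT there is a unique solution modulo M = 3 · 4 · 7 = 84.
Solve pairwise, accumulating the modulus:
  Start with x ≡ 2 (mod 3).
  Combine with x ≡ 0 (mod 4): since gcd(3, 4) = 1, we get a unique residue mod 12.
    Write x = 2 + 3·t and substitute into x ≡ 0 (mod 4): 3·t ≡ 0 − 2 = -2 (mod 4).
    Reduce coefficients mod 4: 3·t ≡ 2 (mod 4).
    The inverse of 3 mod 4 is 3 (since 3·3 = 9 = 2·4 + 1), so t ≡ 3·2 = 6 ≡ 2 (mod 4).
    Then x = 2 + 3·2 = 8, valid modulo lcm(3, 4) = 12: x ≡ 8 (mod 12).
  Combine with x ≡ 1 (mod 7): since gcd(12, 7) = 1, we get a unique residue mod 84.
    Write x = 8 + 12·t and substitute into x ≡ 1 (mod 7): 12·t ≡ 1 − 8 = -7 (mod 7).
    Reduce coefficients mod 7: 5·t ≡ 0 (mod 7).
    The inverse of 5 mod 7 is 3 (since 5·3 = 15 = 2·7 + 1), so t ≡ 3·0 = 0 ≡ 0 (mod 7).
    Then x = 8 + 12·0 = 8, valid modulo lcm(12, 7) = 84: x ≡ 8 (mod 84).
Verify: 8 mod 3 = 2 ✓, 8 mod 4 = 0 ✓, 8 mod 7 = 1 ✓.

x ≡ 8 (mod 84).


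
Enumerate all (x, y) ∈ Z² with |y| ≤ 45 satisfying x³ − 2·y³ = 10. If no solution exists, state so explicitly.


The equation is x³ - 2y³ = 10. For fixed y, x³ = 2·y³ + 10, so a solution requires the RHS to be a perfect cube.
Strategy: iterate y from -45 to 45, compute RHS = 2·y³ + 10, and check whether it is a (positive or negative) perfect cube.
Check small values of y:
  y = 0: RHS = 10 is not a perfect cube.
  y = 1: RHS = 12 is not a perfect cube.
  y = -1: RHS = 8 = (2)³ ⇒ x = 2 works.
  y = 2: RHS = 26 is not a perfect cube.
  y = -2: RHS = -6 is not a perfect cube.
  y = 3: RHS = 64 = (4)³ ⇒ x = 4 works.
  y = -3: RHS = -44 is not a perfect cube.
Continuing the search up to |y| = 45 finds no further solutions beyond those listed.
Collected solutions: (2, -1), (4, 3).

Solutions (with |y| ≤ 45): (2, -1), (4, 3).


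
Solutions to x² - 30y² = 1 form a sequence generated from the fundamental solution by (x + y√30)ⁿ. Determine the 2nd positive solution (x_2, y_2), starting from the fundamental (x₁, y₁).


Step 1: Find the fundamental solution (x₁, y₁) of x² - 30y² = 1.
  Expand √30 as a continued fraction. a₀ = ⌊√30⌋ = 5; iterate m_{k+1} = d_k·a_k − m_k, d_{k+1} = (30 − m_{k+1}²)/d_k, a_{k+1} = ⌊(a₀ + m_{k+1})/d_{k+1}⌋ (starting m₀ = 0, d₀ = 1), with convergents p_k = a_k·p_{k-1} + p_{k-2}, q_k = a_k·q_{k-1} + q_{k-2} (p₋₁ = 1, q₋₁ = 0):
  k = 0: a₀ = 5; p₀/q₀ = 5/1; p₀² − 30·q₀² = 25 − 30 = -5.
  k = 1: m = 5, d = 5, a = ⌊(5 + 5)/5⌋ = 2; p/q = (2·5 + 1)/(2·1 + 0) = 11/2; p² − 30·q² = 121 − 120 = 1.
  The first convergent with p² − 30·q² = 1 gives the fundamental solution (x₁, y₁) = (11, 2).
Step 2: Apply the recurrence (x_{n+1}, y_{n+1}) = (x₁x_n + 30y₁y_n, x₁y_n + y₁x_n) repeatedly.
  From (x_1, y_1) = (11, 2): x_2 = 11·11 + 30·2·2 = 241; y_2 = 11·2 + 2·11 = 44.
Step 3: Verify x_2² - 30·y_2² = 58081 - 58080 = 1 (should be 1). ✓

(x_1, y_1) = (11, 2); (x_2, y_2) = (241, 44).


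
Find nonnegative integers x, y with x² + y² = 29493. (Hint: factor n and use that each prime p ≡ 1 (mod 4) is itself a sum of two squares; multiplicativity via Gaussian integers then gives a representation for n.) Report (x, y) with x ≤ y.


Step 1: Factor n = 29493 = 3^2 · 29 · 113.
Step 2: Check the mod-4 condition on each prime factor: 3 ≡ 3 (mod 4), exponent 2 (must be even); 29 ≡ 1 (mod 4), exponent 1; 113 ≡ 1 (mod 4), exponent 1.
All primes ≡ 3 (mod 4) appear to even exponent (or don't appear), so by the two-squares theorem n IS expressible as a sum of two squares.
Step 3: Build a representation. Group n = k² · m with k = 3 and m = 29 · 113 = 3277 (a product of primes ≡ 1 (mod 4)); a representation of m scales to one of n via (k·x)² + (k·y)² = k²(x² + y²). Each prime p ≡ 1 (mod 4) is itself a sum of two squares; find a² by testing p − a² for a perfect square:
  29: 29 − 1² = 28, 29 − 2² = 25 = 5² ⇒ 29 = 2² + 5².
  113: 113 − 1² = 112, 113 − 2² = 109, 113 − 3² = 104, 113 − 4² = 97, 113 − 5² = 88, 113 − 6² = 77, 113 − 7² = 64 = 8² ⇒ 113 = 7² + 8².
  Combine using the Brahmagupta–Fibonacci identity (a² + b²)(c² + d²) = (ac − bd)² + (ad + bc)² = (ac + bd)² + (ad − bc)²:
  29 · 113 = 3277: from (2² + 5²)(7² + 8²), take (2·7 − 5·8, 2·8 + 5·7) = (14 − 40, 16 + 35) = (-26, 51); dropping signs (only squares matter) gives (26, 51); check 26² + 51² = 676 + 2601 = 3277 ✓.
  Scale by k = 3: (3·26, 3·51) = (78, 153).
Step 4: Order so x ≤ y and verify: 78² + 153² = 6084 + 23409 = 29493 = n. ✓

n = 29493 = 78² + 153² (one valid representation with x ≤ y).


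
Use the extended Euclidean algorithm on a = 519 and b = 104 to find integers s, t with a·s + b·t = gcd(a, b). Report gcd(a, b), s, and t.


Euclidean algorithm on (519, 104) — divide until remainder is 0:
  519 = 4 · 104 + 103
  104 = 1 · 103 + 1
  103 = 103 · 1 + 0
gcd(519, 104) = 1.
Track Bezout coefficients alongside the remainders: start with r₀ = 519 = a·1 + b·0 (s = 1, t = 0) and r₁ = 104 = a·0 + b·1 (s = 0, t = 1); each new remainder r_{k+1} = r_{k-1} − q_k·r_k inherits s_{k+1} = s_{k-1} − q_k·s_k, t_{k+1} = t_{k-1} − q_k·t_k, so r_k = a·s_k + b·t_k at every step:
  q = 4: r = 103, s = 1 − 4·0 = 1, t = 0 − 4·1 = -4  (check: 519·1 + 104·(-4) = 103)
  q = 1: r = 1, s = 0 − 1·1 = -1, t = 1 − 1·(-4) = 5  (check: 519·(-1) + 104·5 = 1)
The row with r = 1 (the gcd) gives the Bezout coefficients s = -1, t = 5.
Result: 519 · (-1) + 104 · (5) = 1.

gcd(519, 104) = 1; s = -1, t = 5 (check: 519·(-1) + 104·5 = 1).


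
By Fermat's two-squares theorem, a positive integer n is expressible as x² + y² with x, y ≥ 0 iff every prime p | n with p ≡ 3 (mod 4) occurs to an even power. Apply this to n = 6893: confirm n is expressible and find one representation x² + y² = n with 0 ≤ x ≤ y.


Step 1: Factor n = 6893 = 61 · 113.
Step 2: Check the mod-4 condition on each prime factor: 61 ≡ 1 (mod 4), exponent 1; 113 ≡ 1 (mod 4), exponent 1.
All primes ≡ 3 (mod 4) appear to even exponent (or don't appear), so by the two-squares theorem n IS expressible as a sum of two squares.
Step 3: Build a representation. Here n = 61 · 113 is a product of primes ≡ 1 (mod 4). Each prime p ≡ 1 (mod 4) is itself a sum of two squares; find a² by testing p − a² for a perfect square:
  61: 61 − 1² = 60, 61 − 2² = 57, 61 − 3² = 52, 61 − 4² = 45, 61 − 5² = 36 = 6² ⇒ 61 = 5² + 6².
  113: 113 − 1² = 112, 113 − 2² = 109, 113 − 3² = 104, 113 − 4² = 97, 113 − 5² = 88, 113 − 6² = 77, 113 − 7² = 64 = 8² ⇒ 113 = 7² + 8².
  Combine using the Brahmagupta–Fibonacci identity (a² + b²)(c² + d²) = (ac − bd)² + (ad + bc)² = (ac + bd)² + (ad − bc)²:
  61 · 113 = 6893: from (5² + 6²)(7² + 8²), take (5·7 − 6·8, 5·8 + 6·7) = (35 − 48, 40 + 42) = (-13, 82); dropping signs (only squares matter) gives (13, 82); check 13² + 82² = 169 + 6724 = 6893 ✓.
Step 4: Order so x ≤ y and verify: 13² + 82² = 169 + 6724 = 6893 = n. ✓

n = 6893 = 13² + 82² (one valid representation with x ≤ y).


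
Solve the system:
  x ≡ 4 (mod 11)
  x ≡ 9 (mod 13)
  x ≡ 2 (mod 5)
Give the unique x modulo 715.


Moduli 11, 13, 5 are pairwise coprime; by CRT there is a unique solution modulo M = 11 · 13 · 5 = 715.
Solve pairwise, accumulating the modulus:
  Start with x ≡ 4 (mod 11).
  Combine with x ≡ 9 (mod 13): since gcd(11, 13) = 1, we get a unique residue mod 143.
    Write x = 4 + 11·t and substitute into x ≡ 9 (mod 13): 11·t ≡ 9 − 4 = 5 (mod 13).
    The inverse of 11 mod 13 is 6 (since 11·6 = 66 = 5·13 + 1), so t ≡ 6·5 = 30 ≡ 4 (mod 13).
    Then x = 4 + 11·4 = 48, valid modulo lcm(11, 13) = 143: x ≡ 48 (mod 143).
  Combine with x ≡ 2 (mod 5): since gcd(143, 5) = 1, we get a unique residue mod 715.
    Write x = 48 + 143·t and substitute into x ≡ 2 (mod 5): 143·t ≡ 2 − 48 = -46 (mod 5).
    Reduce coefficients mod 5: 3·t ≡ 4 (mod 5).
    The inverse of 3 mod 5 is 2 (since 3·2 = 6 = 1·5 + 1), so t ≡ 2·4 = 8 ≡ 3 (mod 5).
    Then x = 48 + 143·3 = 477, valid modulo lcm(143, 5) = 715: x ≡ 477 (mod 715).
Verify: 477 mod 11 = 4 ✓, 477 mod 13 = 9 ✓, 477 mod 5 = 2 ✓.

x ≡ 477 (mod 715).


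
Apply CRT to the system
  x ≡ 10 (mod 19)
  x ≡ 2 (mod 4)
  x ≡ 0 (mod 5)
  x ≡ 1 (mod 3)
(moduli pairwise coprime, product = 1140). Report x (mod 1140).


Product of moduli M = 19 · 4 · 5 · 3 = 1140.
Merge one congruence at a time:
  Start: x ≡ 10 (mod 19).
  Combine with x ≡ 2 (mod 4); new modulus lcm = 76.
    Write x = 10 + 19·t and substitute into x ≡ 2 (mod 4): 19·t ≡ 2 − 10 = -8 (mod 4).
    Reduce coefficients mod 4: 3·t ≡ 0 (mod 4).
    The inverse of 3 mod 4 is 3 (since 3·3 = 9 = 2·4 + 1), so t ≡ 3·0 = 0 ≡ 0 (mod 4).
    Then x = 10 + 19·0 = 10, valid modulo lcm(19, 4) = 76: x ≡ 10 (mod 76).
  Combine with x ≡ 0 (mod 5); new modulus lcm = 380.
    Write x = 10 + 76·t and substitute into x ≡ 0 (mod 5): 76·t ≡ 0 − 10 = -10 (mod 5).
    Reduce coefficients mod 5: 1·t ≡ 0 (mod 5).
    So t ≡ 0 (mod 5).
    Then x = 10 + 76·0 = 10, valid modulo lcm(76, 5) = 380: x ≡ 10 (mod 380).
  Combine with x ≡ 1 (mod 3); new modulus lcm = 1140.
    Write x = 10 + 380·t and substitute into x ≡ 1 (mod 3): 380·t ≡ 1 − 10 = -9 (mod 3).
    Reduce coefficients mod 3: 2·t ≡ 0 (mod 3).
    The inverse of 2 mod 3 is 2 (since 2·2 = 4 = 1·3 + 1), so t ≡ 2·0 = 0 ≡ 0 (mod 3).
    Then x = 10 + 380·0 = 10, valid modulo lcm(380, 3) = 1140: x ≡ 10 (mod 1140).
Verify against each original: 10 mod 19 = 10, 10 mod 4 = 2, 10 mod 5 = 0, 10 mod 3 = 1.

x ≡ 10 (mod 1140).


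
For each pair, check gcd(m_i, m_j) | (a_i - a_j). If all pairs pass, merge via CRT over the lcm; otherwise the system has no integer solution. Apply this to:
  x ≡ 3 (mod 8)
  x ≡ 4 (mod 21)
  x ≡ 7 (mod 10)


Moduli 8, 21, 10 are not pairwise coprime, so CRT works modulo lcm(m_i) when all pairwise compatibility conditions hold.
Pairwise compatibility: gcd(m_i, m_j) must divide a_i - a_j for every pair.
Merge one congruence at a time:
  Start: x ≡ 3 (mod 8).
  Combine with x ≡ 4 (mod 21): gcd(8, 21) = 1; 4 - 3 = 1, which IS divisible by 1, so compatible.
    Write x = 3 + 8·t and substitute into x ≡ 4 (mod 21): 8·t ≡ 4 − 3 = 1 (mod 21).
    The inverse of 8 mod 21 is 8 (since 8·8 = 64 = 3·21 + 1), so t ≡ 8·1 = 8 ≡ 8 (mod 21).
    Then x = 3 + 8·8 = 67, valid modulo lcm(8, 21) = 168: x ≡ 67 (mod 168).
  Combine with x ≡ 7 (mod 10): gcd(168, 10) = 2; 7 - 67 = -60, which IS divisible by 2, so compatible.
    Write x = 67 + 168·t and substitute into x ≡ 7 (mod 10): 168·t ≡ 7 − 67 = -60 (mod 10).
    Divide the congruence (and modulus) by g = 2: 84·t ≡ -30 (mod 5).
    Reduce coefficients mod 5: 4·t ≡ 0 (mod 5).
    The inverse of 4 mod 5 is 4 (since 4·4 = 16 = 3·5 + 1), so t ≡ 4·0 = 0 ≡ 0 (mod 5).
    Then x = 67 + 168·0 = 67, valid modulo lcm(168, 10) = 840: x ≡ 67 (mod 840).
Verify: 67 mod 8 = 3, 67 mod 21 = 4, 67 mod 10 = 7.

x ≡ 67 (mod 840).


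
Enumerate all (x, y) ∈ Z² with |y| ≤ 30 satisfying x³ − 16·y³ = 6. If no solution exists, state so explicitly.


The equation is x³ - 16y³ = 6. For fixed y, x³ = 16·y³ + 6, so a solution requires the RHS to be a perfect cube.
Strategy: iterate y from -30 to 30, compute RHS = 16·y³ + 6, and check whether it is a (positive or negative) perfect cube.
Check small values of y:
  y = 0: RHS = 6 is not a perfect cube.
  y = 1: RHS = 22 is not a perfect cube.
  y = -1: RHS = -10 is not a perfect cube.
  y = 2: RHS = 134 is not a perfect cube.
  y = -2: RHS = -122 is not a perfect cube.
  y = 3: RHS = 438 is not a perfect cube.
  y = -3: RHS = -426 is not a perfect cube.
Continuing the search up to |y| = 30 finds no solutions either.
No (x, y) in the scanned range satisfies the equation.

No integer solutions with |y| ≤ 30.


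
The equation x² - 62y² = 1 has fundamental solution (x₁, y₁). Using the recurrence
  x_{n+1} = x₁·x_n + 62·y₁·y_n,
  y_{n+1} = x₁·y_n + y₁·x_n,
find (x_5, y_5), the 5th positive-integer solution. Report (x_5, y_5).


Step 1: Find the fundamental solution (x₁, y₁) of x² - 62y² = 1.
  Expand √62 as a continued fraction. a₀ = ⌊√62⌋ = 7; iterate m_{k+1} = d_k·a_k − m_k, d_{k+1} = (62 − m_{k+1}²)/d_k, a_{k+1} = ⌊(a₀ + m_{k+1})/d_{k+1}⌋ (starting m₀ = 0, d₀ = 1), with convergents p_k = a_k·p_{k-1} + p_{k-2}, q_k = a_k·q_{k-1} + q_{k-2} (p₋₁ = 1, q₋₁ = 0):
  k = 0: a₀ = 7; p₀/q₀ = 7/1; p₀² − 62·q₀² = 49 − 62 = -13.
  k = 1: m = 7, d = 13, a = ⌊(7 + 7)/13⌋ = 1; p/q = (1·7 + 1)/(1·1 + 0) = 8/1; p² − 62·q² = 64 − 62 = 2.
  k = 2: m = 6, d = 2, a = ⌊(7 + 6)/2⌋ = 6; p/q = (6·8 + 7)/(6·1 + 1) = 55/7; p² − 62·q² = 3025 − 3038 = -13.
  k = 3: m = 6, d = 13, a = ⌊(7 + 6)/13⌋ = 1; p/q = (1·55 + 8)/(1·7 + 1) = 63/8; p² − 62·q² = 3969 − 3968 = 1.
  The first convergent with p² − 62·q² = 1 gives the fundamental solution (x₁, y₁) = (63, 8).
Step 2: Apply the recurrence (x_{n+1}, y_{n+1}) = (x₁x_n + 62y₁y_n, x₁y_n + y₁x_n) repeatedly.
  From (x_1, y_1) = (63, 8): x_2 = 63·63 + 62·8·8 = 7937; y_2 = 63·8 + 8·63 = 1008.
  From (x_2, y_2) = (7937, 1008): x_3 = 63·7937 + 62·8·1008 = 999999; y_3 = 63·1008 + 8·7937 = 127000.
  From (x_3, y_3) = (999999, 127000): x_4 = 63·999999 + 62·8·127000 = 125991937; y_4 = 63·127000 + 8·999999 = 16000992.
  From (x_4, y_4) = (125991937, 16000992): x_5 = 63·125991937 + 62·8·16000992 = 15873984063; y_5 = 63·16000992 + 8·125991937 = 2015997992.
Step 3: Verify x_5² - 62·y_5² = 251983370032377987969 - 251983370032377987968 = 1 (should be 1). ✓

(x_1, y_1) = (63, 8); (x_5, y_5) = (15873984063, 2015997992).
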